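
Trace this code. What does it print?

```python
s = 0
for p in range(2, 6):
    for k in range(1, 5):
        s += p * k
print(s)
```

140

p=2,k=1: s = 0+2 = 2
p=2,k=2: s = 2+4 = 6
p=2,k=3: s = 6+6 = 12
p=2,k=4: s = 12+8 = 20
p=3,k=1: s = 20+3 = 23
p=3,k=2: s = 23+6 = 29
p=3,k=3: s = 29+9 = 38
p=3,k=4: s = 38+12 = 50
p=4,k=1: s = 50+4 = 54
p=4,k=2: s = 54+8 = 62
p=4,k=3: s = 62+12 = 74
p=4,k=4: s = 74+16 = 90
p=5,k=1: s = 90+5 = 95
p=5,k=2: s = 95+10 = 105
p=5,k=3: s = 105+15 = 120
p=5,k=4: s = 120+20 = 140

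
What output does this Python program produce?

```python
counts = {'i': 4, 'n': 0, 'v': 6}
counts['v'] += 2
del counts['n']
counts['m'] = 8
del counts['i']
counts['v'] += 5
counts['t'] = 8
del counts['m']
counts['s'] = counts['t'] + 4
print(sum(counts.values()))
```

counts['v'] = 6+2 = 8 → {'i': 4, 'n': 0, 'v': 8}
del 'n' → {'i': 4, 'v': 8}
counts['m'] = 8 → {'i': 4, 'v': 8, 'm': 8}
del 'i' → {'v': 8, 'm': 8}
counts['v'] = 8+5 = 13 → {'v': 13, 'm': 8}
counts['t'] = 8 → {'v': 13, 'm': 8, 't': 8}
del 'm' → {'v': 13, 't': 8}
counts['s'] = counts['t']+4 = 12 → {'v': 13, 't': 8, 's': 12}
sum of values = 33

33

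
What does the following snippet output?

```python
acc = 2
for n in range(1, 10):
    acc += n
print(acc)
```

47

n=1: acc = 2+1 = 3
n=2: acc = 3+2 = 5
n=3: acc = 5+3 = 8
n=4: acc = 8+4 = 12
n=5: acc = 12+5 = 17
n=6: acc = 17+6 = 23
n=7: acc = 23+7 = 30
n=8: acc = 30+8 = 38
n=9: acc = 38+9 = 47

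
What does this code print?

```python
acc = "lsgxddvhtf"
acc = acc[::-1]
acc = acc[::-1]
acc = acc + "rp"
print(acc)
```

lsgxddvhtfrp

reverse → 'fthvddxgsl'
reverse → 'lsgxddvhtf'
+ 'rp' → 'lsgxddvhtfrp'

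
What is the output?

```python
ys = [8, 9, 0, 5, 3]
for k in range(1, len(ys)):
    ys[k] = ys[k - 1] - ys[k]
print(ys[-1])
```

k=1: ys[1] = 8-9 = -1 → [8, -1, 0, 5, 3]
k=2: ys[2] = (-1)-0 = -1 → [8, -1, -1, 5, 3]
k=3: ys[3] = (-1)-5 = -6 → [8, -1, -1, -6, 3]
k=4: ys[4] = (-6)-3 = -9 → [8, -1, -1, -6, -9]

-9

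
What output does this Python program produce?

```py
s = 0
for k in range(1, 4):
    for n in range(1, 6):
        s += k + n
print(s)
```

75

k=1,n=1: s = 0+2 = 2
k=1,n=2: s = 2+3 = 5
k=1,n=3: s = 5+4 = 9
k=1,n=4: s = 9+5 = 14
k=1,n=5: s = 14+6 = 20
k=2,n=1: s = 20+3 = 23
k=2,n=2: s = 23+4 = 27
k=2,n=3: s = 27+5 = 32
k=2,n=4: s = 32+6 = 38
k=2,n=5: s = 38+7 = 45
k=3,n=1: s = 45+4 = 49
k=3,n=2: s = 49+5 = 54
k=3,n=3: s = 54+6 = 60
k=3,n=4: s = 60+7 = 67
k=3,n=5: s = 67+8 = 75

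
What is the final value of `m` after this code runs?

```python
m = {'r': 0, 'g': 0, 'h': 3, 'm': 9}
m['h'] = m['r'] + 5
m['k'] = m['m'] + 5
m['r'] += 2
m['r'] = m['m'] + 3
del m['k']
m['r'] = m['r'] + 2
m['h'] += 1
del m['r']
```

m['h'] = m['r']+5 = 5 → {'r': 0, 'g': 0, 'h': 5, 'm': 9}
m['k'] = m['m']+5 = 14 → {'r': 0, 'g': 0, 'h': 5, 'm': 9, 'k': 14}
m['r'] = 0+2 = 2 → {'r': 2, 'g': 0, 'h': 5, 'm': 9, 'k': 14}
m['r'] = m['m']+3 = 12 → {'r': 12, 'g': 0, 'h': 5, 'm': 9, 'k': 14}
del 'k' → {'r': 12, 'g': 0, 'h': 5, 'm': 9}
m['r'] = m['r']+2 = 14 → {'r': 14, 'g': 0, 'h': 5, 'm': 9}
m['h'] = 5+1 = 6 → {'r': 14, 'g': 0, 'h': 6, 'm': 9}
del 'r' → {'g': 0, 'h': 6, 'm': 9}

{'g': 0, 'h': 6, 'm': 9}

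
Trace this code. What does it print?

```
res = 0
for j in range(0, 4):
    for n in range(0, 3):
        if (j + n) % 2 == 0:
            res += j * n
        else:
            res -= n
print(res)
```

j=0,n=0: even sum, res = 0+0 = 0
j=0,n=1: odd sum, res = 0-1 = -1
j=0,n=2: even sum, res = (-1)+0 = -1
j=1,n=0: odd sum, res = (-1)-0 = -1
j=1,n=1: even sum, res = (-1)+1 = 0
j=1,n=2: odd sum, res = 0-2 = -2
j=2,n=0: even sum, res = (-2)+0 = -2
j=2,n=1: odd sum, res = (-2)-1 = -3
j=2,n=2: even sum, res = (-3)+4 = 1
j=3,n=0: odd sum, res = 1-0 = 1
j=3,n=1: even sum, res = 1+3 = 4
j=3,n=2: odd sum, res = 4-2 = 2

2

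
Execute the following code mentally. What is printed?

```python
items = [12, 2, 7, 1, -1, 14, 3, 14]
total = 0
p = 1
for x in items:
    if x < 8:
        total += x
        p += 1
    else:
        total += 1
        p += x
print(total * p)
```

690

x=12: not <8, total = 0+1 = 1; p=13
x=2: <8, total = 1+2 = 3; p=14
x=7: <8, total = 3+7 = 10; p=15
x=1: <8, total = 10+1 = 11; p=16
x=-1: <8, total = 11+(-1) = 10; p=17
x=14: not <8, total = 10+1 = 11; p=31
x=3: <8, total = 11+3 = 14; p=32
x=14: not <8, total = 14+1 = 15; p=46
total*p = 15*46 = 690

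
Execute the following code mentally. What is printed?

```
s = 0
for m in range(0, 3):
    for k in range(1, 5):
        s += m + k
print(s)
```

m=0,k=1: s = 0+1 = 1
m=0,k=2: s = 1+2 = 3
m=0,k=3: s = 3+3 = 6
m=0,k=4: s = 6+4 = 10
m=1,k=1: s = 10+2 = 12
m=1,k=2: s = 12+3 = 15
m=1,k=3: s = 15+4 = 19
m=1,k=4: s = 19+5 = 24
m=2,k=1: s = 24+3 = 27
m=2,k=2: s = 27+4 = 31
m=2,k=3: s = 31+5 = 36
m=2,k=4: s = 36+6 = 42

42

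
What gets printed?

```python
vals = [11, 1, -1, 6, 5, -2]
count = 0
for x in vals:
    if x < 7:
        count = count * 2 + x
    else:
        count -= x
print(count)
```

x=11: not <7, count = 0-11 = -11
x=1: <7, count = (-11)*2+1 = -21
x=-1: <7, count = (-21)*2+(-1) = -43
x=6: <7, count = (-43)*2+6 = -80
x=5: <7, count = (-80)*2+5 = -155
x=-2: <7, count = (-155)*2+(-2) = -312

-312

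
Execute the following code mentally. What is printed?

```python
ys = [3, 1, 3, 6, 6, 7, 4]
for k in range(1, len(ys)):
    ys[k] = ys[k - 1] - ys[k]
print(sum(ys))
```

k=1: ys[1] = 3-1 = 2 → [3, 2, 3, 6, 6, 7, 4]
k=2: ys[2] = 2-3 = -1 → [3, 2, -1, 6, 6, 7, 4]
k=3: ys[3] = (-1)-6 = -7 → [3, 2, -1, -7, 6, 7, 4]
k=4: ys[4] = (-7)-6 = -13 → [3, 2, -1, -7, -13, 7, 4]
k=5: ys[5] = (-13)-7 = -20 → [3, 2, -1, -7, -13, -20, 4]
k=6: ys[6] = (-20)-4 = -24 → [3, 2, -1, -7, -13, -20, -24]
sum = -60

-60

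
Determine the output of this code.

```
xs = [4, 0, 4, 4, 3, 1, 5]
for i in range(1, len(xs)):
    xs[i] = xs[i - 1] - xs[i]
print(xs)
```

[4, 4, 0, -4, -7, -8, -13]

i=1: xs[1] = 4-0 = 4 → [4, 4, 4, 4, 3, 1, 5]
i=2: xs[2] = 4-4 = 0 → [4, 4, 0, 4, 3, 1, 5]
i=3: xs[3] = 0-4 = -4 → [4, 4, 0, -4, 3, 1, 5]
i=4: xs[4] = (-4)-3 = -7 → [4, 4, 0, -4, -7, 1, 5]
i=5: xs[5] = (-7)-1 = -8 → [4, 4, 0, -4, -7, -8, 5]
i=6: xs[6] = (-8)-5 = -13 → [4, 4, 0, -4, -7, -8, -13]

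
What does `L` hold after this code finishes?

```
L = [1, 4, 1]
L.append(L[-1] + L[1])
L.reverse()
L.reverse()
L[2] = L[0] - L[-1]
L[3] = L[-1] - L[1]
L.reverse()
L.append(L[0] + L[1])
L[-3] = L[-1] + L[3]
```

append L[-1]+L[1] = 1+4 = 5 → [1, 4, 1, 5]
reverse → [5, 1, 4, 1]
reverse → [1, 4, 1, 5]
L[2] = L[0]-L[-1] = 1-5 = -4 → [1, 4, -4, 5]
L[3] = L[-1]-L[1] = 5-4 = 1 → [1, 4, -4, 1]
reverse → [1, -4, 4, 1]
append L[0]+L[1] = 1+(-4) = -3 → [1, -4, 4, 1, -3]
L[-3] = L[-1]+L[3] = (-3)+1 = -2 → [1, -4, -2, 1, -3]

[1, -4, -2, 1, -3]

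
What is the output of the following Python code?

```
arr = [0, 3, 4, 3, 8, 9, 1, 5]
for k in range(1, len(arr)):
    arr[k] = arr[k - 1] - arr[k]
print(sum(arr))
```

k=1: arr[1] = 0-3 = -3 → [0, -3, 4, 3, 8, 9, 1, 5]
k=2: arr[2] = (-3)-4 = -7 → [0, -3, -7, 3, 8, 9, 1, 5]
k=3: arr[3] = (-7)-3 = -10 → [0, -3, -7, -10, 8, 9, 1, 5]
k=4: arr[4] = (-10)-8 = -18 → [0, -3, -7, -10, -18, 9, 1, 5]
k=5: arr[5] = (-18)-9 = -27 → [0, -3, -7, -10, -18, -27, 1, 5]
k=6: arr[6] = (-27)-1 = -28 → [0, -3, -7, -10, -18, -27, -28, 5]
k=7: arr[7] = (-28)-5 = -33 → [0, -3, -7, -10, -18, -27, -28, -33]
sum = -126

-126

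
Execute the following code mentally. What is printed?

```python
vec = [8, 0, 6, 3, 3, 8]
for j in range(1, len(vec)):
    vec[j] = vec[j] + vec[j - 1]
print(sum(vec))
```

95

j=1: vec[1] = 0+8 = 8 → [8, 8, 6, 3, 3, 8]
j=2: vec[2] = 6+8 = 14 → [8, 8, 14, 3, 3, 8]
j=3: vec[3] = 3+14 = 17 → [8, 8, 14, 17, 3, 8]
j=4: vec[4] = 3+17 = 20 → [8, 8, 14, 17, 20, 8]
j=5: vec[5] = 8+20 = 28 → [8, 8, 14, 17, 20, 28]
sum = 95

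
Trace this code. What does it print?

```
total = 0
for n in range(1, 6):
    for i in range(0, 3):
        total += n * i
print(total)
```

n=1,i=0: total = 0+0 = 0
n=1,i=1: total = 0+1 = 1
n=1,i=2: total = 1+2 = 3
n=2,i=0: total = 3+0 = 3
n=2,i=1: total = 3+2 = 5
n=2,i=2: total = 5+4 = 9
n=3,i=0: total = 9+0 = 9
n=3,i=1: total = 9+3 = 12
n=3,i=2: total = 12+6 = 18
n=4,i=0: total = 18+0 = 18
n=4,i=1: total = 18+4 = 22
n=4,i=2: total = 22+8 = 30
n=5,i=0: total = 30+0 = 30
n=5,i=1: total = 30+5 = 35
n=5,i=2: total = 35+10 = 45

45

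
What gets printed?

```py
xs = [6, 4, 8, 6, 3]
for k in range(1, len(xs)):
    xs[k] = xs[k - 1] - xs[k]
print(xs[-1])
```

k=1: xs[1] = 6-4 = 2 → [6, 2, 8, 6, 3]
k=2: xs[2] = 2-8 = -6 → [6, 2, -6, 6, 3]
k=3: xs[3] = (-6)-6 = -12 → [6, 2, -6, -12, 3]
k=4: xs[4] = (-12)-3 = -15 → [6, 2, -6, -12, -15]

-15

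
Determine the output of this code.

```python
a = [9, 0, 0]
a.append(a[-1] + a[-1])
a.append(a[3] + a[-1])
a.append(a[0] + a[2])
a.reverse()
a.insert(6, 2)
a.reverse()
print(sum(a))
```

20

append a[-1]+a[-1] = 0+0 = 0 → [9, 0, 0, 0]
append a[3]+a[-1] = 0+0 = 0 → [9, 0, 0, 0, 0]
append a[0]+a[2] = 9+0 = 9 → [9, 0, 0, 0, 0, 9]
reverse → [9, 0, 0, 0, 0, 9]
insert 2 at 6 → [9, 0, 0, 0, 0, 9, 2]
reverse → [2, 9, 0, 0, 0, 0, 9]
sum = 20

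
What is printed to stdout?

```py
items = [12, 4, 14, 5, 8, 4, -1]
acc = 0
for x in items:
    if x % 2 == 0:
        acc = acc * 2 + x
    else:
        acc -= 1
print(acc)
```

x=12: even, acc = 0*2+12 = 12
x=4: even, acc = 12*2+4 = 28
x=14: even, acc = 28*2+14 = 70
x=5: not even, acc = 70-1 = 69
x=8: even, acc = 69*2+8 = 146
x=4: even, acc = 146*2+4 = 296
x=-1: not even, acc = 296-1 = 295

295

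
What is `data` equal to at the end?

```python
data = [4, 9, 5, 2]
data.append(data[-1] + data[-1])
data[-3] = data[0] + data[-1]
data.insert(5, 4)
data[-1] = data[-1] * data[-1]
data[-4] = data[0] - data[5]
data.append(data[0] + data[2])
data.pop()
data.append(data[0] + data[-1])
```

append data[-1]+data[-1] = 2+2 = 4 → [4, 9, 5, 2, 4]
data[-3] = data[0]+data[-1] = 4+4 = 8 → [4, 9, 8, 2, 4]
insert 4 at 5 → [4, 9, 8, 2, 4, 4]
data[-1] = data[-1]*data[-1] = 4*4 = 16 → [4, 9, 8, 2, 4, 16]
data[-4] = data[0]-data[5] = 4-16 = -12 → [4, 9, -12, 2, 4, 16]
append data[0]+data[2] = 4+(-12) = -8 → [4, 9, -12, 2, 4, 16, -8]
pop() removes -8 → [4, 9, -12, 2, 4, 16]
append data[0]+data[-1] = 4+16 = 20 → [4, 9, -12, 2, 4, 16, 20]

[4, 9, -12, 2, 4, 16, 20]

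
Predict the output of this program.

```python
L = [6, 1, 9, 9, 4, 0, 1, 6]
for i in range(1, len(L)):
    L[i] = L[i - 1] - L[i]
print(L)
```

[6, 5, -4, -13, -17, -17, -18, -24]

i=1: L[1] = 6-1 = 5 → [6, 5, 9, 9, 4, 0, 1, 6]
i=2: L[2] = 5-9 = -4 → [6, 5, -4, 9, 4, 0, 1, 6]
i=3: L[3] = (-4)-9 = -13 → [6, 5, -4, -13, 4, 0, 1, 6]
i=4: L[4] = (-13)-4 = -17 → [6, 5, -4, -13, -17, 0, 1, 6]
i=5: L[5] = (-17)-0 = -17 → [6, 5, -4, -13, -17, -17, 1, 6]
i=6: L[6] = (-17)-1 = -18 → [6, 5, -4, -13, -17, -17, -18, 6]
i=7: L[7] = (-18)-6 = -24 → [6, 5, -4, -13, -17, -17, -18, -24]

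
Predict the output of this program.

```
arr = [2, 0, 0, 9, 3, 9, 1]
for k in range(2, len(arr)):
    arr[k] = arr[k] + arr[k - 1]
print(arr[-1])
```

22

k=2: arr[2] = 0+0 = 0 → [2, 0, 0, 9, 3, 9, 1]
k=3: arr[3] = 9+0 = 9 → [2, 0, 0, 9, 3, 9, 1]
k=4: arr[4] = 3+9 = 12 → [2, 0, 0, 9, 12, 9, 1]
k=5: arr[5] = 9+12 = 21 → [2, 0, 0, 9, 12, 21, 1]
k=6: arr[6] = 1+21 = 22 → [2, 0, 0, 9, 12, 21, 22]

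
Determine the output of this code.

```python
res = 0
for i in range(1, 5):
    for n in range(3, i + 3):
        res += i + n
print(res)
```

70

i=1,n=3: res = 0+4 = 4
i=2,n=3: res = 4+5 = 9
i=2,n=4: res = 9+6 = 15
i=3,n=3: res = 15+6 = 21
i=3,n=4: res = 21+7 = 28
i=3,n=5: res = 28+8 = 36
i=4,n=3: res = 36+7 = 43
i=4,n=4: res = 43+8 = 51
i=4,n=5: res = 51+9 = 60
i=4,n=6: res = 60+10 = 70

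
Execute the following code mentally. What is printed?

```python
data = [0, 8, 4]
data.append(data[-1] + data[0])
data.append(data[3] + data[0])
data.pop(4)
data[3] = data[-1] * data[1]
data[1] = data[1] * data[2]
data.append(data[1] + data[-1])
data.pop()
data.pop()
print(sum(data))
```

36

append data[-1]+data[0] = 4+0 = 4 → [0, 8, 4, 4]
append data[3]+data[0] = 4+0 = 4 → [0, 8, 4, 4, 4]
pop(4) removes 4 → [0, 8, 4, 4]
data[3] = data[-1]*data[1] = 4*8 = 32 → [0, 8, 4, 32]
data[1] = data[1]*data[2] = 8*4 = 32 → [0, 32, 4, 32]
append data[1]+data[-1] = 32+32 = 64 → [0, 32, 4, 32, 64]
pop() removes 64 → [0, 32, 4, 32]
pop() removes 32 → [0, 32, 4]
sum = 36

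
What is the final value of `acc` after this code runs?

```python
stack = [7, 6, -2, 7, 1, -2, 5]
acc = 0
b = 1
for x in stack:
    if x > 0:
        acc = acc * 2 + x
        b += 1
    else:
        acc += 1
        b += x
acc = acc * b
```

410

x=7: >0, acc = 0*2+7 = 7; b=2
x=6: >0, acc = 7*2+6 = 20; b=3
x=-2: not >0, acc = 20+1 = 21; b=1
x=7: >0, acc = 21*2+7 = 49; b=2
x=1: >0, acc = 49*2+1 = 99; b=3
x=-2: not >0, acc = 99+1 = 100; b=1
x=5: >0, acc = 100*2+5 = 205; b=2
acc*b = 205*2 = 410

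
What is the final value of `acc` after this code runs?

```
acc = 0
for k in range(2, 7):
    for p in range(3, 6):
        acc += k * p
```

240

k=2,p=3: acc = 0+6 = 6
k=2,p=4: acc = 6+8 = 14
k=2,p=5: acc = 14+10 = 24
k=3,p=3: acc = 24+9 = 33
k=3,p=4: acc = 33+12 = 45
k=3,p=5: acc = 45+15 = 60
k=4,p=3: acc = 60+12 = 72
k=4,p=4: acc = 72+16 = 88
k=4,p=5: acc = 88+20 = 108
k=5,p=3: acc = 108+15 = 123
k=5,p=4: acc = 123+20 = 143
k=5,p=5: acc = 143+25 = 168
k=6,p=3: acc = 168+18 = 186
k=6,p=4: acc = 186+24 = 210
k=6,p=5: acc = 210+30 = 240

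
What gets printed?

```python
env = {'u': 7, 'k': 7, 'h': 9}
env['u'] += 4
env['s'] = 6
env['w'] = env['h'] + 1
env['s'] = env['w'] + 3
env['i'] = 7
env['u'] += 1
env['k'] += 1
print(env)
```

env['u'] = 7+4 = 11 → {'u': 11, 'k': 7, 'h': 9}
env['s'] = 6 → {'u': 11, 'k': 7, 'h': 9, 's': 6}
env['w'] = env['h']+1 = 10 → {'u': 11, 'k': 7, 'h': 9, 's': 6, 'w': 10}
env['s'] = env['w']+3 = 13 → {'u': 11, 'k': 7, 'h': 9, 's': 13, 'w': 10}
env['i'] = 7 → {'u': 11, 'k': 7, 'h': 9, 's': 13, 'w': 10, 'i': 7}
env['u'] = 11+1 = 12 → {'u': 12, 'k': 7, 'h': 9, 's': 13, 'w': 10, 'i': 7}
env['k'] = 7+1 = 8 → {'u': 12, 'k': 8, 'h': 9, 's': 13, 'w': 10, 'i': 7}

{'u': 12, 'k': 8, 'h': 9, 's': 13, 'w': 10, 'i': 7}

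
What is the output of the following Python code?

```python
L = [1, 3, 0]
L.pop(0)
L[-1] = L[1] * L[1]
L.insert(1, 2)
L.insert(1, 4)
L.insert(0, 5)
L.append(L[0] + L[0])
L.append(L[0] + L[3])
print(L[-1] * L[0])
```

35

pop(0) removes 1 → [3, 0]
L[-1] = L[1]*L[1] = 0*0 = 0 → [3, 0]
insert 2 at 1 → [3, 2, 0]
insert 4 at 1 → [3, 4, 2, 0]
insert 5 at 0 → [5, 3, 4, 2, 0]
append L[0]+L[0] = 5+5 = 10 → [5, 3, 4, 2, 0, 10]
append L[0]+L[3] = 5+2 = 7 → [5, 3, 4, 2, 0, 10, 7]
L[-1]*L[0] = 7*5 = 35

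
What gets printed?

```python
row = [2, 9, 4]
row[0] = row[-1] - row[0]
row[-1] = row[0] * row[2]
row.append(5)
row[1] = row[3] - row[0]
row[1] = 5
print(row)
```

row[0] = row[-1]-row[0] = 4-2 = 2 → [2, 9, 4]
row[-1] = row[0]*row[2] = 2*4 = 8 → [2, 9, 8]
append 5 → [2, 9, 8, 5]
row[1] = row[3]-row[0] = 5-2 = 3 → [2, 3, 8, 5]
row[1] = 5 → [2, 5, 8, 5]

[2, 5, 8, 5]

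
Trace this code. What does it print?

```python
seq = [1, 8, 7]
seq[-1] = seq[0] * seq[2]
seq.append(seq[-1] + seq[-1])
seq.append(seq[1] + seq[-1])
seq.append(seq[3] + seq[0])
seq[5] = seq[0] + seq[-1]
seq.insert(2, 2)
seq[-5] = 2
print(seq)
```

[1, 8, 2, 7, 14, 22, 16]

seq[-1] = seq[0]*seq[2] = 1*7 = 7 → [1, 8, 7]
append seq[-1]+seq[-1] = 7+7 = 14 → [1, 8, 7, 14]
append seq[1]+seq[-1] = 8+14 = 22 → [1, 8, 7, 14, 22]
append seq[3]+seq[0] = 14+1 = 15 → [1, 8, 7, 14, 22, 15]
seq[5] = seq[0]+seq[-1] = 1+15 = 16 → [1, 8, 7, 14, 22, 16]
insert 2 at 2 → [1, 8, 2, 7, 14, 22, 16]
seq[-5] = 2 → [1, 8, 2, 7, 14, 22, 16]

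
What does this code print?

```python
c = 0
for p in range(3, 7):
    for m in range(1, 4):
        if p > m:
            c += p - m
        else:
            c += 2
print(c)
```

32

p=3,m=1: 3>1, c = 0+2 = 2
p=3,m=2: 3>2, c = 2+1 = 3
p=3,m=3: not 3>3, c = 3+2 = 5
p=4,m=1: 4>1, c = 5+3 = 8
p=4,m=2: 4>2, c = 8+2 = 10
p=4,m=3: 4>3, c = 10+1 = 11
p=5,m=1: 5>1, c = 11+4 = 15
p=5,m=2: 5>2, c = 15+3 = 18
p=5,m=3: 5>3, c = 18+2 = 20
p=6,m=1: 6>1, c = 20+5 = 25
p=6,m=2: 6>2, c = 25+4 = 29
p=6,m=3: 6>3, c = 29+3 = 32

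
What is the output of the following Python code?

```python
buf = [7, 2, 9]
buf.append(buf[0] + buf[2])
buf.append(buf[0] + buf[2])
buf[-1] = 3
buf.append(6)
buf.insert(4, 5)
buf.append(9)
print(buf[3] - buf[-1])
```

7

append buf[0]+buf[2] = 7+9 = 16 → [7, 2, 9, 16]
append buf[0]+buf[2] = 7+9 = 16 → [7, 2, 9, 16, 16]
buf[-1] = 3 → [7, 2, 9, 16, 3]
append 6 → [7, 2, 9, 16, 3, 6]
insert 5 at 4 → [7, 2, 9, 16, 5, 3, 6]
append 9 → [7, 2, 9, 16, 5, 3, 6, 9]
buf[3]-buf[-1] = 16-9 = 7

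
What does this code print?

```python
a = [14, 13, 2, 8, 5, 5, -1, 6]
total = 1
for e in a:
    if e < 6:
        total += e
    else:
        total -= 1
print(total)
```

e=14: not <6, total = 1-1 = 0
e=13: not <6, total = 0-1 = -1
e=2: <6, total = (-1)+2 = 1
e=8: not <6, total = 1-1 = 0
e=5: <6, total = 0+5 = 5
e=5: <6, total = 5+5 = 10
e=-1: <6, total = 10+(-1) = 9
e=6: not <6, total = 9-1 = 8

8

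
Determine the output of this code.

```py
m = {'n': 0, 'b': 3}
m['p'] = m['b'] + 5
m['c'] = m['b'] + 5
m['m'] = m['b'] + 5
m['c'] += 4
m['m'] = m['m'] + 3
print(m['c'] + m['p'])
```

20

m['p'] = m['b']+5 = 8 → {'n': 0, 'b': 3, 'p': 8}
m['c'] = m['b']+5 = 8 → {'n': 0, 'b': 3, 'p': 8, 'c': 8}
m['m'] = m['b']+5 = 8 → {'n': 0, 'b': 3, 'p': 8, 'c': 8, 'm': 8}
m['c'] = 8+4 = 12 → {'n': 0, 'b': 3, 'p': 8, 'c': 12, 'm': 8}
m['m'] = m['m']+3 = 11 → {'n': 0, 'b': 3, 'p': 8, 'c': 12, 'm': 11}
m['c']+m['p'] = 12+8 = 20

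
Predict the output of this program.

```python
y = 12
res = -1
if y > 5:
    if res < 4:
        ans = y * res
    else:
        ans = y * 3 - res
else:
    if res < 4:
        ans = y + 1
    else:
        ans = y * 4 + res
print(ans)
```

y=12, res=-1
y > 5 is True; res < 4 is True
→ ans = y * res = -12

-12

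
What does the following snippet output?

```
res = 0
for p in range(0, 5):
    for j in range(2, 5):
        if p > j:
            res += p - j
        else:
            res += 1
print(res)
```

p=0,j=2: not 0>2, res = 0+1 = 1
p=0,j=3: not 0>3, res = 1+1 = 2
p=0,j=4: not 0>4, res = 2+1 = 3
p=1,j=2: not 1>2, res = 3+1 = 4
p=1,j=3: not 1>3, res = 4+1 = 5
p=1,j=4: not 1>4, res = 5+1 = 6
p=2,j=2: not 2>2, res = 6+1 = 7
p=2,j=3: not 2>3, res = 7+1 = 8
p=2,j=4: not 2>4, res = 8+1 = 9
p=3,j=2: 3>2, res = 9+1 = 10
p=3,j=3: not 3>3, res = 10+1 = 11
p=3,j=4: not 3>4, res = 11+1 = 12
p=4,j=2: 4>2, res = 12+2 = 14
p=4,j=3: 4>3, res = 14+1 = 15
p=4,j=4: not 4>4, res = 15+1 = 16

16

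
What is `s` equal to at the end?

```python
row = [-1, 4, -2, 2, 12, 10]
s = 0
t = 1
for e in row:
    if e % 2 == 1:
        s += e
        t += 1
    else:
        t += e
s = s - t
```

e=-1: odd, s = 0+(-1) = -1; t=2
e=4: not odd; t=6
e=-2: not odd; t=4
e=2: not odd; t=6
e=12: not odd; t=18
e=10: not odd; t=28
s-t = (-1)-28 = -29

-29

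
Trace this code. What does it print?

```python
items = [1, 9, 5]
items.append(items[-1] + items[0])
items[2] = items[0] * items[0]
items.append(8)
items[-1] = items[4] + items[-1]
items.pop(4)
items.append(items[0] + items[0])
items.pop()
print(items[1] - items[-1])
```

3

append items[-1]+items[0] = 5+1 = 6 → [1, 9, 5, 6]
items[2] = items[0]*items[0] = 1*1 = 1 → [1, 9, 1, 6]
append 8 → [1, 9, 1, 6, 8]
items[-1] = items[4]+items[-1] = 8+8 = 16 → [1, 9, 1, 6, 16]
pop(4) removes 16 → [1, 9, 1, 6]
append items[0]+items[0] = 1+1 = 2 → [1, 9, 1, 6, 2]
pop() removes 2 → [1, 9, 1, 6]
items[1]-items[-1] = 9-6 = 3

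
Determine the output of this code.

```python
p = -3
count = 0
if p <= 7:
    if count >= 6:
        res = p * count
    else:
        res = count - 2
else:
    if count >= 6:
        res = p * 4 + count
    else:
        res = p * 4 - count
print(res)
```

p=-3, count=0
p <= 7 is True; count >= 6 is False
→ res = count - 2 = -2

-2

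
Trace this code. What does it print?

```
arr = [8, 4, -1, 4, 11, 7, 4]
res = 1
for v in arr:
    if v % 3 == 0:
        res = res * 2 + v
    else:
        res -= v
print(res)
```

v=8: not %3==0, res = 1-8 = -7
v=4: not %3==0, res = (-7)-4 = -11
v=-1: not %3==0, res = (-11)-(-1) = -10
v=4: not %3==0, res = (-10)-4 = -14
v=11: not %3==0, res = (-14)-11 = -25
v=7: not %3==0, res = (-25)-7 = -32
v=4: not %3==0, res = (-32)-4 = -36

-36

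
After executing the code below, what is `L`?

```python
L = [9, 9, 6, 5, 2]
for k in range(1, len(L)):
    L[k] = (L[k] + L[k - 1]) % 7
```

k=1: L[1] = (9+9)%7 = 4 → [9, 4, 6, 5, 2]
k=2: L[2] = (6+4)%7 = 3 → [9, 4, 3, 5, 2]
k=3: L[3] = (5+3)%7 = 1 → [9, 4, 3, 1, 2]
k=4: L[4] = (2+1)%7 = 3 → [9, 4, 3, 1, 3]

[9, 4, 3, 1, 3]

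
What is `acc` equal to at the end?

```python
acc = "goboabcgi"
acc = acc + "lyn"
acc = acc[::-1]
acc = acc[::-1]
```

'goboabcgilyn'

+ 'lyn' → 'goboabcgilyn'
reverse → 'nyligcbaobog'
reverse → 'goboabcgilyn'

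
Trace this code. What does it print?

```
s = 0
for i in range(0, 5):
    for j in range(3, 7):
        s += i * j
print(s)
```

180

i=0,j=3: s = 0+0 = 0
i=0,j=4: s = 0+0 = 0
i=0,j=5: s = 0+0 = 0
i=0,j=6: s = 0+0 = 0
i=1,j=3: s = 0+3 = 3
i=1,j=4: s = 3+4 = 7
i=1,j=5: s = 7+5 = 12
i=1,j=6: s = 12+6 = 18
i=2,j=3: s = 18+6 = 24
i=2,j=4: s = 24+8 = 32
i=2,j=5: s = 32+10 = 42
i=2,j=6: s = 42+12 = 54
i=3,j=3: s = 54+9 = 63
i=3,j=4: s = 63+12 = 75
i=3,j=5: s = 75+15 = 90
i=3,j=6: s = 90+18 = 108
i=4,j=3: s = 108+12 = 120
i=4,j=4: s = 120+16 = 136
i=4,j=5: s = 136+20 = 156
i=4,j=6: s = 156+24 = 180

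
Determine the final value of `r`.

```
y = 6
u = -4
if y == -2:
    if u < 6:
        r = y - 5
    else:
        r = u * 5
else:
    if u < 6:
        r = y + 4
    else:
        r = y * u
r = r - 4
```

y=6, u=-4
y == -2 is False; u < 6 is True
→ r = y + 4 = 10
r = 10-4 = 6

6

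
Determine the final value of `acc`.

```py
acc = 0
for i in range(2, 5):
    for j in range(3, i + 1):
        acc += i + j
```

i=3,j=3: acc = 0+6 = 6
i=4,j=3: acc = 6+7 = 13
i=4,j=4: acc = 13+8 = 21

21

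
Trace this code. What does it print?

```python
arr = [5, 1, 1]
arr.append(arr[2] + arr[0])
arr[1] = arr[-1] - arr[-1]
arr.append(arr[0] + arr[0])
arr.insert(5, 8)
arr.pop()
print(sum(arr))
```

22

append arr[2]+arr[0] = 1+5 = 6 → [5, 1, 1, 6]
arr[1] = arr[-1]-arr[-1] = 6-6 = 0 → [5, 0, 1, 6]
append arr[0]+arr[0] = 5+5 = 10 → [5, 0, 1, 6, 10]
insert 8 at 5 → [5, 0, 1, 6, 10, 8]
pop() removes 8 → [5, 0, 1, 6, 10]
sum = 22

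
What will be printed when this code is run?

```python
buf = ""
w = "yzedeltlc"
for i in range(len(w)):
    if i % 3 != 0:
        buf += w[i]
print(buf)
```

zeellc

i=0: skip
i=1: add 'z' → 'z'
i=2: add 'e' → 'ze'
i=3: skip
i=4: add 'e' → 'zee'
i=5: add 'l' → 'zeel'
i=6: skip
i=7: add 'l' → 'zeell'
i=8: add 'c' → 'zeellc'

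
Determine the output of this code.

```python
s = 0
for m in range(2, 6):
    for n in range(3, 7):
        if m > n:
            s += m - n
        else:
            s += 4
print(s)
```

56

m=2,n=3: not 2>3, s = 0+4 = 4
m=2,n=4: not 2>4, s = 4+4 = 8
m=2,n=5: not 2>5, s = 8+4 = 12
m=2,n=6: not 2>6, s = 12+4 = 16
m=3,n=3: not 3>3, s = 16+4 = 20
m=3,n=4: not 3>4, s = 20+4 = 24
m=3,n=5: not 3>5, s = 24+4 = 28
m=3,n=6: not 3>6, s = 28+4 = 32
m=4,n=3: 4>3, s = 32+1 = 33
m=4,n=4: not 4>4, s = 33+4 = 37
m=4,n=5: not 4>5, s = 37+4 = 41
m=4,n=6: not 4>6, s = 41+4 = 45
m=5,n=3: 5>3, s = 45+2 = 47
m=5,n=4: 5>4, s = 47+1 = 48
m=5,n=5: not 5>5, s = 48+4 = 52
m=5,n=6: not 5>6, s = 52+4 = 56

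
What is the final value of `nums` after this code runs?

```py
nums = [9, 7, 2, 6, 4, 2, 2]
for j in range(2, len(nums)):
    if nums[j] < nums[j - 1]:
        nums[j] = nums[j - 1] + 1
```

j=2: 2<7, nums[2] = 7+1 = 8 → [9, 7, 8, 6, 4, 2, 2]
j=3: 6<8, nums[3] = 8+1 = 9 → [9, 7, 8, 9, 4, 2, 2]
j=4: 4<9, nums[4] = 9+1 = 10 → [9, 7, 8, 9, 10, 2, 2]
j=5: 2<10, nums[5] = 10+1 = 11 → [9, 7, 8, 9, 10, 11, 2]
j=6: 2<11, nums[6] = 11+1 = 12 → [9, 7, 8, 9, 10, 11, 12]

[9, 7, 8, 9, 10, 11, 12]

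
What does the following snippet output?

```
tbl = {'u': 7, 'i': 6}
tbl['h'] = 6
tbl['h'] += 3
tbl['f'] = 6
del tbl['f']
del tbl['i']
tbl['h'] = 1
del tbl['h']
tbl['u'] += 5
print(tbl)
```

tbl['h'] = 6 → {'u': 7, 'i': 6, 'h': 6}
tbl['h'] = 6+3 = 9 → {'u': 7, 'i': 6, 'h': 9}
tbl['f'] = 6 → {'u': 7, 'i': 6, 'h': 9, 'f': 6}
del 'f' → {'u': 7, 'i': 6, 'h': 9}
del 'i' → {'u': 7, 'h': 9}
tbl['h'] = 1 → {'u': 7, 'h': 1}
del 'h' → {'u': 7}
tbl['u'] = 7+5 = 12 → {'u': 12}

{'u': 12}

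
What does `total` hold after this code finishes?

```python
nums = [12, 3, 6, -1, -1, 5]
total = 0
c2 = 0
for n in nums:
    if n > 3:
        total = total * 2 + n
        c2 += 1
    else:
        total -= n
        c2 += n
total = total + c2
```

61

n=12: >3, total = 0*2+12 = 12; c2=1
n=3: not >3, total = 12-3 = 9; c2=4
n=6: >3, total = 9*2+6 = 24; c2=5
n=-1: not >3, total = 24-(-1) = 25; c2=4
n=-1: not >3, total = 25-(-1) = 26; c2=3
n=5: >3, total = 26*2+5 = 57; c2=4
total+c2 = 57+4 = 61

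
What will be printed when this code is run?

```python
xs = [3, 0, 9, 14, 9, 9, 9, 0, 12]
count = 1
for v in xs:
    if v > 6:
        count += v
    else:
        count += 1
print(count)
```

v=3: not >6, count = 1+1 = 2
v=0: not >6, count = 2+1 = 3
v=9: >6, count = 3+9 = 12
v=14: >6, count = 12+14 = 26
v=9: >6, count = 26+9 = 35
v=9: >6, count = 35+9 = 44
v=9: >6, count = 44+9 = 53
v=0: not >6, count = 53+1 = 54
v=12: >6, count = 54+12 = 66

66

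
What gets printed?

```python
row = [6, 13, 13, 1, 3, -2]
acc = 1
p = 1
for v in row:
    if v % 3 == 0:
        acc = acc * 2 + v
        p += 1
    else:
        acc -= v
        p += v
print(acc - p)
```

-61

v=6: %3==0, acc = 1*2+6 = 8; p=2
v=13: not %3==0, acc = 8-13 = -5; p=15
v=13: not %3==0, acc = (-5)-13 = -18; p=28
v=1: not %3==0, acc = (-18)-1 = -19; p=29
v=3: %3==0, acc = (-19)*2+3 = -35; p=30
v=-2: not %3==0, acc = (-35)-(-2) = -33; p=28
acc-p = (-33)-28 = -61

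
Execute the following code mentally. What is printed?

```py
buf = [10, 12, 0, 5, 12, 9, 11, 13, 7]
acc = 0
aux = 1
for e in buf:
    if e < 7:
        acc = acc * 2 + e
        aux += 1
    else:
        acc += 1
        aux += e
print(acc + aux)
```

95

e=10: not <7, acc = 0+1 = 1; aux=11
e=12: not <7, acc = 1+1 = 2; aux=23
e=0: <7, acc = 2*2+0 = 4; aux=24
e=5: <7, acc = 4*2+5 = 13; aux=25
e=12: not <7, acc = 13+1 = 14; aux=37
e=9: not <7, acc = 14+1 = 15; aux=46
e=11: not <7, acc = 15+1 = 16; aux=57
e=13: not <7, acc = 16+1 = 17; aux=70
e=7: not <7, acc = 17+1 = 18; aux=77
acc+aux = 18+77 = 95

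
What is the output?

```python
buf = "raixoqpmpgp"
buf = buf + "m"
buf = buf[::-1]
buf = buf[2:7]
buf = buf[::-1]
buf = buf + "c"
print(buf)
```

+ 'm' → 'raixoqpmpgpm'
reverse → 'mpgpmpqoxiar'
slice [2:7] → 'gpmpq'
reverse → 'qpmpg'
+ 'c' → 'qpmpgc'

qpmpgc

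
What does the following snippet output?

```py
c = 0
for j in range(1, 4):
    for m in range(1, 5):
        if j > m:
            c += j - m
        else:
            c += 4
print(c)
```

40

j=1,m=1: not 1>1, c = 0+4 = 4
j=1,m=2: not 1>2, c = 4+4 = 8
j=1,m=3: not 1>3, c = 8+4 = 12
j=1,m=4: not 1>4, c = 12+4 = 16
j=2,m=1: 2>1, c = 16+1 = 17
j=2,m=2: not 2>2, c = 17+4 = 21
j=2,m=3: not 2>3, c = 21+4 = 25
j=2,m=4: not 2>4, c = 25+4 = 29
j=3,m=1: 3>1, c = 29+2 = 31
j=3,m=2: 3>2, c = 31+1 = 32
j=3,m=3: not 3>3, c = 32+4 = 36
j=3,m=4: not 3>4, c = 36+4 = 40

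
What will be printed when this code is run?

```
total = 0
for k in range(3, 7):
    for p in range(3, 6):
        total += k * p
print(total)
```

k=3,p=3: total = 0+9 = 9
k=3,p=4: total = 9+12 = 21
k=3,p=5: total = 21+15 = 36
k=4,p=3: total = 36+12 = 48
k=4,p=4: total = 48+16 = 64
k=4,p=5: total = 64+20 = 84
k=5,p=3: total = 84+15 = 99
k=5,p=4: total = 99+20 = 119
k=5,p=5: total = 119+25 = 144
k=6,p=3: total = 144+18 = 162
k=6,p=4: total = 162+24 = 186
k=6,p=5: total = 186+30 = 216

216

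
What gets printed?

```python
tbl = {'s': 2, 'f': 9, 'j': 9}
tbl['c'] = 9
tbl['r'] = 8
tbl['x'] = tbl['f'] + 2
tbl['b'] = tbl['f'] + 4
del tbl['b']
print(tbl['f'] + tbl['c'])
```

18

tbl['c'] = 9 → {'s': 2, 'f': 9, 'j': 9, 'c': 9}
tbl['r'] = 8 → {'s': 2, 'f': 9, 'j': 9, 'c': 9, 'r': 8}
tbl['x'] = tbl['f']+2 = 11 → {'s': 2, 'f': 9, 'j': 9, 'c': 9, 'r': 8, 'x': 11}
tbl['b'] = tbl['f']+4 = 13 → {'s': 2, 'f': 9, 'j': 9, 'c': 9, 'r': 8, 'x': 11, 'b': 13}
del 'b' → {'s': 2, 'f': 9, 'j': 9, 'c': 9, 'r': 8, 'x': 11}
tbl['f']+tbl['c'] = 9+9 = 18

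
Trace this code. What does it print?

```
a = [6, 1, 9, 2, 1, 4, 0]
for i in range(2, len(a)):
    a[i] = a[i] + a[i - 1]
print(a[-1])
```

i=2: a[2] = 9+1 = 10 → [6, 1, 10, 2, 1, 4, 0]
i=3: a[3] = 2+10 = 12 → [6, 1, 10, 12, 1, 4, 0]
i=4: a[4] = 1+12 = 13 → [6, 1, 10, 12, 13, 4, 0]
i=5: a[5] = 4+13 = 17 → [6, 1, 10, 12, 13, 17, 0]
i=6: a[6] = 0+17 = 17 → [6, 1, 10, 12, 13, 17, 17]

17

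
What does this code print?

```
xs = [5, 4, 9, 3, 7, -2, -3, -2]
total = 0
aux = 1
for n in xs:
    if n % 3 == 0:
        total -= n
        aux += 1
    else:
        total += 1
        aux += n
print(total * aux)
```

n=5: not %3==0, total = 0+1 = 1; aux=6
n=4: not %3==0, total = 1+1 = 2; aux=10
n=9: %3==0, total = 2-9 = -7; aux=11
n=3: %3==0, total = (-7)-3 = -10; aux=12
n=7: not %3==0, total = (-10)+1 = -9; aux=19
n=-2: not %3==0, total = (-9)+1 = -8; aux=17
n=-3: %3==0, total = (-8)-(-3) = -5; aux=18
n=-2: not %3==0, total = (-5)+1 = -4; aux=16
total*aux = (-4)*16 = -64

-64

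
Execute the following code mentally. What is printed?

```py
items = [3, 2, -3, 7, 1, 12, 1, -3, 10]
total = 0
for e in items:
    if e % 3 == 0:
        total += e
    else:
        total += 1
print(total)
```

e=3: %3==0, total = 0+3 = 3
e=2: not %3==0, total = 3+1 = 4
e=-3: %3==0, total = 4+(-3) = 1
e=7: not %3==0, total = 1+1 = 2
e=1: not %3==0, total = 2+1 = 3
e=12: %3==0, total = 3+12 = 15
e=1: not %3==0, total = 15+1 = 16
e=-3: %3==0, total = 16+(-3) = 13
e=10: not %3==0, total = 13+1 = 14

14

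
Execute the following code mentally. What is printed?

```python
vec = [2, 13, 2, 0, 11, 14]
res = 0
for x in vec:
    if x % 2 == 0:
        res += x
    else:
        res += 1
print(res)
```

x=2: even, res = 0+2 = 2
x=13: not even, res = 2+1 = 3
x=2: even, res = 3+2 = 5
x=0: even, res = 5+0 = 5
x=11: not even, res = 5+1 = 6
x=14: even, res = 6+14 = 20

20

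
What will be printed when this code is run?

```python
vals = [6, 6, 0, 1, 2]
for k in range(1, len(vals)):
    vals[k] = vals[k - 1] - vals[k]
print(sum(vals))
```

2

k=1: vals[1] = 6-6 = 0 → [6, 0, 0, 1, 2]
k=2: vals[2] = 0-0 = 0 → [6, 0, 0, 1, 2]
k=3: vals[3] = 0-1 = -1 → [6, 0, 0, -1, 2]
k=4: vals[4] = (-1)-2 = -3 → [6, 0, 0, -1, -3]
sum = 2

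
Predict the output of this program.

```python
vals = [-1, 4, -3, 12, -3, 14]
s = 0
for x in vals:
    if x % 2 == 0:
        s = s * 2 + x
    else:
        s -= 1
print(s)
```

40

x=-1: not even, s = 0-1 = -1
x=4: even, s = (-1)*2+4 = 2
x=-3: not even, s = 2-1 = 1
x=12: even, s = 1*2+12 = 14
x=-3: not even, s = 14-1 = 13
x=14: even, s = 13*2+14 = 40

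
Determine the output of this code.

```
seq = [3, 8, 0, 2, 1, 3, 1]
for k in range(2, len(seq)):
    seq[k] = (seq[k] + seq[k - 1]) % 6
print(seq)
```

k=2: seq[2] = (0+8)%6 = 2 → [3, 8, 2, 2, 1, 3, 1]
k=3: seq[3] = (2+2)%6 = 4 → [3, 8, 2, 4, 1, 3, 1]
k=4: seq[4] = (1+4)%6 = 5 → [3, 8, 2, 4, 5, 3, 1]
k=5: seq[5] = (3+5)%6 = 2 → [3, 8, 2, 4, 5, 2, 1]
k=6: seq[6] = (1+2)%6 = 3 → [3, 8, 2, 4, 5, 2, 3]

[3, 8, 2, 4, 5, 2, 3]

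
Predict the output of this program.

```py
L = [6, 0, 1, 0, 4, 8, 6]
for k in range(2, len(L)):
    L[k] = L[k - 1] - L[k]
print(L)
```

[6, 0, -1, -1, -5, -13, -19]

k=2: L[2] = 0-1 = -1 → [6, 0, -1, 0, 4, 8, 6]
k=3: L[3] = (-1)-0 = -1 → [6, 0, -1, -1, 4, 8, 6]
k=4: L[4] = (-1)-4 = -5 → [6, 0, -1, -1, -5, 8, 6]
k=5: L[5] = (-5)-8 = -13 → [6, 0, -1, -1, -5, -13, 6]
k=6: L[6] = (-13)-6 = -19 → [6, 0, -1, -1, -5, -13, -19]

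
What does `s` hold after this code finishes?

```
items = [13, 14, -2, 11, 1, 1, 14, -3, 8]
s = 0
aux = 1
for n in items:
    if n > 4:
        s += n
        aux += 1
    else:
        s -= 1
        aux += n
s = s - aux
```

n=13: >4, s = 0+13 = 13; aux=2
n=14: >4, s = 13+14 = 27; aux=3
n=-2: not >4, s = 27-1 = 26; aux=1
n=11: >4, s = 26+11 = 37; aux=2
n=1: not >4, s = 37-1 = 36; aux=3
n=1: not >4, s = 36-1 = 35; aux=4
n=14: >4, s = 35+14 = 49; aux=5
n=-3: not >4, s = 49-1 = 48; aux=2
n=8: >4, s = 48+8 = 56; aux=3
s-aux = 56-3 = 53

53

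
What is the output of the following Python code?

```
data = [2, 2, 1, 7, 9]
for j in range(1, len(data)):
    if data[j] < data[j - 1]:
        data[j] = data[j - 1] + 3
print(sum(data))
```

25

j=1: 2>=2, unchanged → [2, 2, 1, 7, 9]
j=2: 1<2, data[2] = 2+3 = 5 → [2, 2, 5, 7, 9]
j=3: 7>=5, unchanged → [2, 2, 5, 7, 9]
j=4: 9>=7, unchanged → [2, 2, 5, 7, 9]
sum = 25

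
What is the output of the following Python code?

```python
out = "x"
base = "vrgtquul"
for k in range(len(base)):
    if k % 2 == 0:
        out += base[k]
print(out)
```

k=0: add 'v' → 'xv'
k=1: skip
k=2: add 'g' → 'xvg'
k=3: skip
k=4: add 'q' → 'xvgq'
k=5: skip
k=6: add 'u' → 'xvgqu'
k=7: skip

xvgqu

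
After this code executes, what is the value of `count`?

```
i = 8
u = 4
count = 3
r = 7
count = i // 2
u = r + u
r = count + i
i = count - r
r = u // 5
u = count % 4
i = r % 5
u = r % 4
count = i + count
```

count = 8//2 = 4
u = 7+4 = 11
r = 4+8 = 12
i = 4-12 = -8
r = 11//5 = 2
u = 4%4 = 0
i = 2%5 = 2
u = 2%4 = 2
count = 2+4 = 6

6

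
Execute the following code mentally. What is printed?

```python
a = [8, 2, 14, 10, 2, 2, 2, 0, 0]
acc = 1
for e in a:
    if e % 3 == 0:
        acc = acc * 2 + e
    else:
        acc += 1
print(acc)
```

e=8: not %3==0, acc = 1+1 = 2
e=2: not %3==0, acc = 2+1 = 3
e=14: not %3==0, acc = 3+1 = 4
e=10: not %3==0, acc = 4+1 = 5
e=2: not %3==0, acc = 5+1 = 6
e=2: not %3==0, acc = 6+1 = 7
e=2: not %3==0, acc = 7+1 = 8
e=0: %3==0, acc = 8*2+0 = 16
e=0: %3==0, acc = 16*2+0 = 32

32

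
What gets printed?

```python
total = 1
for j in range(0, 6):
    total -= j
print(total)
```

j=0: total = 1-0 = 1
j=1: total = 1-1 = 0
j=2: total = 0-2 = -2
j=3: total = (-2)-3 = -5
j=4: total = (-5)-4 = -9
j=5: total = (-9)-5 = -14

-14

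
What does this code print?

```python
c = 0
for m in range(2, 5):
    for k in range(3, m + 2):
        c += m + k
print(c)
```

42

m=2,k=3: c = 0+5 = 5
m=3,k=3: c = 5+6 = 11
m=3,k=4: c = 11+7 = 18
m=4,k=3: c = 18+7 = 25
m=4,k=4: c = 25+8 = 33
m=4,k=5: c = 33+9 = 42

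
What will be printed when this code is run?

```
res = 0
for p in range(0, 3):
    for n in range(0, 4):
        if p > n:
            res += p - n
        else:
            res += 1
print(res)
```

13

p=0,n=0: not 0>0, res = 0+1 = 1
p=0,n=1: not 0>1, res = 1+1 = 2
p=0,n=2: not 0>2, res = 2+1 = 3
p=0,n=3: not 0>3, res = 3+1 = 4
p=1,n=0: 1>0, res = 4+1 = 5
p=1,n=1: not 1>1, res = 5+1 = 6
p=1,n=2: not 1>2, res = 6+1 = 7
p=1,n=3: not 1>3, res = 7+1 = 8
p=2,n=0: 2>0, res = 8+2 = 10
p=2,n=1: 2>1, res = 10+1 = 11
p=2,n=2: not 2>2, res = 11+1 = 12
p=2,n=3: not 2>3, res = 12+1 = 13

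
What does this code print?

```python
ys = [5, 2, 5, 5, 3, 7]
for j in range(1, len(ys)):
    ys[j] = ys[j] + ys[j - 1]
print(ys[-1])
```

j=1: ys[1] = 2+5 = 7 → [5, 7, 5, 5, 3, 7]
j=2: ys[2] = 5+7 = 12 → [5, 7, 12, 5, 3, 7]
j=3: ys[3] = 5+12 = 17 → [5, 7, 12, 17, 3, 7]
j=4: ys[4] = 3+17 = 20 → [5, 7, 12, 17, 20, 7]
j=5: ys[5] = 7+20 = 27 → [5, 7, 12, 17, 20, 27]

27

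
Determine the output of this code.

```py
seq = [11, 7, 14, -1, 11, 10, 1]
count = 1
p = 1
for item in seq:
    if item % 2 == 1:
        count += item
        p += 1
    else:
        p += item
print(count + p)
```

60

item=11: odd, count = 1+11 = 12; p=2
item=7: odd, count = 12+7 = 19; p=3
item=14: not odd; p=17
item=-1: odd, count = 19+(-1) = 18; p=18
item=11: odd, count = 18+11 = 29; p=19
item=10: not odd; p=29
item=1: odd, count = 29+1 = 30; p=30
count+p = 30+30 = 60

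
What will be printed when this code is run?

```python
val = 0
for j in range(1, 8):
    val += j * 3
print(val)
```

j=1: val = 0+1*3 = 3
j=2: val = 3+2*3 = 9
j=3: val = 9+3*3 = 18
j=4: val = 18+4*3 = 30
j=5: val = 30+5*3 = 45
j=6: val = 45+6*3 = 63
j=7: val = 63+7*3 = 84

84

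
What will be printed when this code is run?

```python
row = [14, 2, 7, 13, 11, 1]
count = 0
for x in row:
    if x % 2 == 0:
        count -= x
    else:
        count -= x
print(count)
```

-48

x=14: even, count = 0-14 = -14
x=2: even, count = (-14)-2 = -16
x=7: not even, count = (-16)-7 = -23
x=13: not even, count = (-23)-13 = -36
x=11: not even, count = (-36)-11 = -47
x=1: not even, count = (-47)-1 = -48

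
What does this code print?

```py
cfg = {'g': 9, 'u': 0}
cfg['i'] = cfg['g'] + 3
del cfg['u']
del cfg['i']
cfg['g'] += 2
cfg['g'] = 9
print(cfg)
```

cfg['i'] = cfg['g']+3 = 12 → {'g': 9, 'u': 0, 'i': 12}
del 'u' → {'g': 9, 'i': 12}
del 'i' → {'g': 9}
cfg['g'] = 9+2 = 11 → {'g': 11}
cfg['g'] = 9 → {'g': 9}

{'g': 9}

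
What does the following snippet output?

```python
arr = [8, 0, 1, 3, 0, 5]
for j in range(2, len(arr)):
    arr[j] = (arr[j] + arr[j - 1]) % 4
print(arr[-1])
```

1

j=2: arr[2] = (1+0)%4 = 1 → [8, 0, 1, 3, 0, 5]
j=3: arr[3] = (3+1)%4 = 0 → [8, 0, 1, 0, 0, 5]
j=4: arr[4] = (0+0)%4 = 0 → [8, 0, 1, 0, 0, 5]
j=5: arr[5] = (5+0)%4 = 1 → [8, 0, 1, 0, 0, 1]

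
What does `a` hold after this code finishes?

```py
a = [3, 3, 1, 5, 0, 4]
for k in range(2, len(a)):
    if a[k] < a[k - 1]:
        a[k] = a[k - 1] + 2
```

[3, 3, 5, 5, 7, 9]

k=2: 1<3, a[2] = 3+2 = 5 → [3, 3, 5, 5, 0, 4]
k=3: 5>=5, unchanged → [3, 3, 5, 5, 0, 4]
k=4: 0<5, a[4] = 5+2 = 7 → [3, 3, 5, 5, 7, 4]
k=5: 4<7, a[5] = 7+2 = 9 → [3, 3, 5, 5, 7, 9]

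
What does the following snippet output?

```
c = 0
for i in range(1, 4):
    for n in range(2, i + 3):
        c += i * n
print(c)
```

i=1,n=2: c = 0+2 = 2
i=1,n=3: c = 2+3 = 5
i=2,n=2: c = 5+4 = 9
i=2,n=3: c = 9+6 = 15
i=2,n=4: c = 15+8 = 23
i=3,n=2: c = 23+6 = 29
i=3,n=3: c = 29+9 = 38
i=3,n=4: c = 38+12 = 50
i=3,n=5: c = 50+15 = 65

65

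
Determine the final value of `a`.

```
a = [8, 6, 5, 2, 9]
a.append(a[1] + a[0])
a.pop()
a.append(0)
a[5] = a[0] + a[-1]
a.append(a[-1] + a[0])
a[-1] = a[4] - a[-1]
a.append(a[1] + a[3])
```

append a[1]+a[0] = 6+8 = 14 → [8, 6, 5, 2, 9, 14]
pop() removes 14 → [8, 6, 5, 2, 9]
append 0 → [8, 6, 5, 2, 9, 0]
a[5] = a[0]+a[-1] = 8+0 = 8 → [8, 6, 5, 2, 9, 8]
append a[-1]+a[0] = 8+8 = 16 → [8, 6, 5, 2, 9, 8, 16]
a[-1] = a[4]-a[-1] = 9-16 = -7 → [8, 6, 5, 2, 9, 8, -7]
append a[1]+a[3] = 6+2 = 8 → [8, 6, 5, 2, 9, 8, -7, 8]

[8, 6, 5, 2, 9, 8, -7, 8]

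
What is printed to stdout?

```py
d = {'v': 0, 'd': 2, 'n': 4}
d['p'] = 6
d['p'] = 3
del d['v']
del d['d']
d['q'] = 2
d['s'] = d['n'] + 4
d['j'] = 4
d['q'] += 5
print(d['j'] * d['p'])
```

12

d['p'] = 6 → {'v': 0, 'd': 2, 'n': 4, 'p': 6}
d['p'] = 3 → {'v': 0, 'd': 2, 'n': 4, 'p': 3}
del 'v' → {'d': 2, 'n': 4, 'p': 3}
del 'd' → {'n': 4, 'p': 3}
d['q'] = 2 → {'n': 4, 'p': 3, 'q': 2}
d['s'] = d['n']+4 = 8 → {'n': 4, 'p': 3, 'q': 2, 's': 8}
d['j'] = 4 → {'n': 4, 'p': 3, 'q': 2, 's': 8, 'j': 4}
d['q'] = 2+5 = 7 → {'n': 4, 'p': 3, 'q': 7, 's': 8, 'j': 4}
d['j']*d['p'] = 4*3 = 12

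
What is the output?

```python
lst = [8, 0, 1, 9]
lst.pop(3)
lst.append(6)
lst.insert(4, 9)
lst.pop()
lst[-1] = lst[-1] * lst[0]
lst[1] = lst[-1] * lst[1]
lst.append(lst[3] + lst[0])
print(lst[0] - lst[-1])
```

pop(3) removes 9 → [8, 0, 1]
append 6 → [8, 0, 1, 6]
insert 9 at 4 → [8, 0, 1, 6, 9]
pop() removes 9 → [8, 0, 1, 6]
lst[-1] = lst[-1]*lst[0] = 6*8 = 48 → [8, 0, 1, 48]
lst[1] = lst[-1]*lst[1] = 48*0 = 0 → [8, 0, 1, 48]
append lst[3]+lst[0] = 48+8 = 56 → [8, 0, 1, 48, 56]
lst[0]-lst[-1] = 8-56 = -48

-48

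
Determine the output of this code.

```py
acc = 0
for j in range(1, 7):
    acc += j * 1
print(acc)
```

j=1: acc = 0+1*1 = 1
j=2: acc = 1+2*1 = 3
j=3: acc = 3+3*1 = 6
j=4: acc = 6+4*1 = 10
j=5: acc = 10+5*1 = 15
j=6: acc = 15+6*1 = 21

21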